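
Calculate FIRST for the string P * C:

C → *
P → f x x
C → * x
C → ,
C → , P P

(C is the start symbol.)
{ 'f' }

FIRST sets of the non-terminals involved (from the grammar, by fixed-point iteration):
  FIRST(P) = { 'f' }

To compute FIRST(P * C), process the symbols left to right:
Symbol P is a non-terminal. Add FIRST(P) \ {ε} = { 'f' }
P is not nullable (ε ∉ FIRST(P)), so stop here.
FIRST(P * C) = { 'f' }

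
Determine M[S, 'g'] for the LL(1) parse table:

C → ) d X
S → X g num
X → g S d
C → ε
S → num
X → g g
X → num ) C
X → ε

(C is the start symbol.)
To find M[S, 'g'], we find productions for S where 'g' is in the predict set (PREDICT(N → α) = (FIRST(α) \ {ε}) ∪ (FOLLOW(N) if α ⇒* ε)).

Relevant sets:
  FIRST(X) = { 'g', 'num', ε }

S → X g num: PREDICT = { 'g', 'num' }
  'g' is in predict set, so this production goes in M[S, 'g']
S → num: PREDICT = { 'num' }

M[S, 'g'] = S → X g num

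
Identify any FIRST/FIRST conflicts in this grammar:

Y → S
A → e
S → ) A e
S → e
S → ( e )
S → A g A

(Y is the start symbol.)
FIRST sets of the non-terminals at (or reachable through a nullable prefix from) the front of some alternative:
  FIRST(A) = { 'e' }

Productions for S:
  S → ) A e: FIRST = { ')' }
  S → e: FIRST = { 'e' }
  S → ( e ): FIRST = { '(' }
  S → A g A: FIRST = { 'e' }
Y, A have only one production, so no FIRST/FIRST conflict is possible there.

Conflict for S: S → e and S → A g A
  Overlap: { 'e' }

Answer: Yes. S → e / S → A g A on { 'e' }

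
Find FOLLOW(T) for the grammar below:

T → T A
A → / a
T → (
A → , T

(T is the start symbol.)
{ $, ',', '/' }

To compute FOLLOW(T), find every occurrence of T on a right-hand side N → α T β: add FIRST(β) \ {ε}, and if β is empty or nullable also add FOLLOW(N). Iterate to a fixed point.

T is the start symbol, so $ ∈ FOLLOW(T).
In T → T A: T is followed by A, add FIRST(A) \ {ε} = { ',', '/' }
In A → , T: T is at the end, add FOLLOW(A)

The FOLLOW sets referred to above (computed the same way, to a fixed point):
  FOLLOW(A) = { $, ',', '/' }

Taking the union: FOLLOW(T) = { $, ',', '/' }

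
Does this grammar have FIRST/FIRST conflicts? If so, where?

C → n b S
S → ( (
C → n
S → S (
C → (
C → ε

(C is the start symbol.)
FIRST sets of the non-terminals at (or reachable through a nullable prefix from) the front of some alternative:
  FIRST(S) = { '(' }

Productions for C:
  C → n b S: FIRST = { 'n' }
  C → n: FIRST = { 'n' }
  C → (: FIRST = { '(' }
  C → ε: FIRST = { ε }
Productions for S:
  S → ( (: FIRST = { '(' }
  S → S (: FIRST = { '(' }

Conflict for C: C → n b S and C → n
  Overlap: { 'n' }
Conflict for S: S → ( ( and S → S (
  Overlap: { '(' }

Answer: Yes. C → n b S / C → n on { 'n' }; S → '(' '(' / S → S '(' on { '(' }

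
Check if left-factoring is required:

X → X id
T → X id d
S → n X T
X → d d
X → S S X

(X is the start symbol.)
Left-factoring is needed when two productions for the same non-terminal
share a common prefix on the right-hand side.

Productions for X:
  X → X id
  X → d d
  X → S S X

No common prefixes found.

Answer: No, left-factoring is not needed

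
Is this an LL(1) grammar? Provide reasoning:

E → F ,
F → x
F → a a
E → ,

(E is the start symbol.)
A grammar is LL(1) if for each non-terminal N with multiple productions, the predict sets of those productions are pairwise disjoint, where PREDICT(N → α) = (FIRST(α) \ {ε}) ∪ (FOLLOW(N) if α ⇒* ε).

Relevant sets:
  FIRST(F) = { 'a', 'x' }

For E:
  PREDICT(E → F ',') = { 'a', 'x' }
  PREDICT(E → ',') = { ',' }
For F:
  PREDICT(F → x) = { 'x' }
  PREDICT(F → a a) = { 'a' }

All predict sets are disjoint. The grammar IS LL(1).

Answer: Yes, the grammar is LL(1).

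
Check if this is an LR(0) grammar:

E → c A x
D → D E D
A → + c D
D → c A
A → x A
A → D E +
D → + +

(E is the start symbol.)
A grammar is LR(0) if no state in the canonical LR(0) collection has:
  - both a shift item (dot before a terminal) and a complete item (shift-reduce conflict), or
  - two or more complete items (reduce-reduce conflict; the accept item [E' → E .] counts as a complete item here).

Augment with E' → E and build the canonical LR(0) collection (I0 = CLOSURE({[E' → . E]}), then GOTO on every symbol after a dot until no new states appear). It has 19 states:
  I0: { [E → . c A x], [E' → . E] }  — shift
  I1: { [E' → E .] }  — accept
  I2: { [A → . + c D], [A → . D E +], [A → . x A], [D → . + +], [D → . D E D], [D → . c A], [E → c . A x] }  — shift
  I3: { [A → + . c D], [D → + . +] }  — shift
  I4: { [E → c A . x] }  — shift
  I5: { [A → D . E +], [D → D . E D], [E → . c A x] }  — shift
  I6: { [A → . + c D], [A → . D E +], [A → . x A], [D → . + +], [D → . D E D], [D → . c A], [D → c . A] }  — shift
  I7: { [A → . + c D], [A → . D E +], [A → . x A], [A → x . A], [D → . + +], [D → . D E D], [D → . c A] }  — shift
  I8: { [A → x A .] }  — reduce
  I9: { [D → c A .] }  — reduce
  I10: { [A → D E . +], [D → . + +], [D → . D E D], [D → . c A], [D → D E . D] }  — shift
  I11: { [A → D E + .], [D → + . +] }  — shift, reduce
  I12: { [D → D . E D], [D → D E D .], [E → . c A x] }  — shift, reduce
  I13: { [D → . + +], [D → . D E D], [D → . c A], [D → D E . D] }  — shift
  I14: { [D → + . +] }  — shift
  I15: { [D → + + .] }  — reduce
  I16: { [E → c A x .] }  — reduce
  I17: { [A → + c . D], [D → . + +], [D → . D E D], [D → . c A] }  — shift
  I18: { [A → + c D .], [D → D . E D], [E → . c A x] }  — shift, reduce

Conflict in state I11:
  Shift-reduce conflict between [A → D E + .] and [D → + . +]
So the grammar is NOT LR(0).

Answer: No. Shift-reduce conflict between [A → D E + .] and [D → + . +]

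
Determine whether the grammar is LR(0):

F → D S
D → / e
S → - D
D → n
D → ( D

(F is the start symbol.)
Yes, the grammar is LR(0)

A grammar is LR(0) if no state in the canonical LR(0) collection has:
  - both a shift item (dot before a terminal) and a complete item (shift-reduce conflict), or
  - two or more complete items (reduce-reduce conflict; the accept item [F' → F .] counts as a complete item here).

Augment with F' → F and build the canonical LR(0) collection (I0 = CLOSURE({[F' → . F]}), then GOTO on every symbol after a dot until no new states appear). It has 11 states:
  I0: { [D → . ( D], [D → . / e], [D → . n], [F → . D S], [F' → . F] }  — shift
  I1: { [D → ( . D], [D → . ( D], [D → . / e], [D → . n] }  — shift
  I2: { [D → / . e] }  — shift
  I3: { [F → D . S], [S → . - D] }  — shift
  I4: { [F' → F .] }  — accept
  I5: { [D → n .] }  — reduce
  I6: { [D → . ( D], [D → . / e], [D → . n], [S → - . D] }  — shift
  I7: { [F → D S .] }  — reduce
  I8: { [S → - D .] }  — reduce
  I9: { [D → / e .] }  — reduce
  I10: { [D → ( D .] }  — reduce

Every state is either a pure shift/goto state or contains exactly one complete item and nothing to shift — no conflicts. The grammar is LR(0).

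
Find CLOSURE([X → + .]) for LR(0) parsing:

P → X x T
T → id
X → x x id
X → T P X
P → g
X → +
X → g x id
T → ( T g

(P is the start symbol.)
{ [X → + .] }

To compute CLOSURE, for each item [A → α.Bβ] where B is a non-terminal, add [B → .γ] for all productions B → γ; repeat for the newly added items until nothing changes.

Start with: [X → + .]
The dot is at the end, so nothing is added.

CLOSURE = { [X → + .] }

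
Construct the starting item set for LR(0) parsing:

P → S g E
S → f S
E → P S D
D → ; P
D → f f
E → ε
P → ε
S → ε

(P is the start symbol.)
First, augment the grammar with P' → P
I₀ = CLOSURE({ [P' → . P] }):
  [P' → . P] has the dot before P: add [P → . S g E], [P → .]
  [P → . S g E] has the dot before S: add [S → . f S], [S → .]
No further items can be added.

I₀ = { [P → . S g E], [P → .], [P' → . P], [S → . f S], [S → .] }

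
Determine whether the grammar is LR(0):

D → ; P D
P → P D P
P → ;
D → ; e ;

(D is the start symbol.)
A grammar is LR(0) if no state in the canonical LR(0) collection has:
  - both a shift item (dot before a terminal) and a complete item (shift-reduce conflict), or
  - two or more complete items (reduce-reduce conflict; the accept item [D' → D .] counts as a complete item here).

Augment with D' → D and build the canonical LR(0) collection (I0 = CLOSURE({[D' → . D]}), then GOTO on every symbol after a dot until no new states appear). It has 10 states:
  I0: { [D → . ; P D], [D → . ; e ;], [D' → . D] }  — shift
  I1: { [D → ; . P D], [D → ; . e ;], [P → . ;], [P → . P D P] }  — shift
  I2: { [D' → D .] }  — accept
  I3: { [P → ; .] }  — reduce
  I4: { [D → . ; P D], [D → . ; e ;], [D → ; P . D], [P → P . D P] }  — shift
  I5: { [D → ; e . ;] }  — shift
  I6: { [D → ; e ; .] }  — reduce
  I7: { [D → ; P D .], [P → . ;], [P → . P D P], [P → P D . P] }  — shift, reduce
  I8: { [D → . ; P D], [D → . ; e ;], [P → P . D P], [P → P D P .] }  — shift, reduce
  I9: { [P → . ;], [P → . P D P], [P → P D . P] }  — shift

Conflict in state I7:
  Shift-reduce conflict between [D → ; P D .] and [P → . ;]
So the grammar is NOT LR(0).

Answer: No. Shift-reduce conflict between [D → ; P D .] and [P → . ;]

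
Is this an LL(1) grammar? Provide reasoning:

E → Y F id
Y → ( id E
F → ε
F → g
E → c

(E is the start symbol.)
Yes, the grammar is LL(1).

A grammar is LL(1) if for each non-terminal N with multiple productions, the predict sets of those productions are pairwise disjoint, where PREDICT(N → α) = (FIRST(α) \ {ε}) ∪ (FOLLOW(N) if α ⇒* ε).

Relevant sets:
  FIRST(Y) = { '(' }
  FOLLOW(F) = { 'id' }

For E:
  PREDICT(E → Y F id) = { '(' }
  PREDICT(E → c) = { 'c' }
For F:
  PREDICT(F → ε) = { 'id' }
  PREDICT(F → g) = { 'g' }
Y has a single production, so nothing to check there.

All predict sets are disjoint. The grammar IS LL(1).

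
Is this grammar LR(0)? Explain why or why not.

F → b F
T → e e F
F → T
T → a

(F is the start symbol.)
A grammar is LR(0) if no state in the canonical LR(0) collection has:
  - both a shift item (dot before a terminal) and a complete item (shift-reduce conflict), or
  - two or more complete items (reduce-reduce conflict; the accept item [F' → F .] counts as a complete item here).

Augment with F' → F and build the canonical LR(0) collection (I0 = CLOSURE({[F' → . F]}), then GOTO on every symbol after a dot until no new states appear). It has 9 states:
  I0: { [F → . T], [F → . b F], [F' → . F], [T → . a], [T → . e e F] }  — shift
  I1: { [F' → F .] }  — accept
  I2: { [F → T .] }  — reduce
  I3: { [T → a .] }  — reduce
  I4: { [F → . T], [F → . b F], [F → b . F], [T → . a], [T → . e e F] }  — shift
  I5: { [T → e . e F] }  — shift
  I6: { [F → . T], [F → . b F], [T → . a], [T → . e e F], [T → e e . F] }  — shift
  I7: { [T → e e F .] }  — reduce
  I8: { [F → b F .] }  — reduce

Every state is either a pure shift/goto state or contains exactly one complete item and nothing to shift — no conflicts. The grammar is LR(0).

Answer: Yes, the grammar is LR(0)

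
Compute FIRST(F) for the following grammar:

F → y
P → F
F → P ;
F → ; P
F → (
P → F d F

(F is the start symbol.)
{ '(', ';', 'y' }

FIRST sets of the other non-terminals involved (by the same procedure, iterated to a fixed point):
  FIRST(P) = { '(', ';', 'y' }

From F → y:
  - y is a terminal: add 'y' and stop
From F → P ;:
  - P is a non-terminal: add FIRST(P) \ {ε} = { '(', ';', 'y' }
    P is not nullable, so stop
From F → ; P:
  - ';' is a terminal: add ';' and stop
From F → (:
  - '(' is a terminal: add '(' and stop

Collecting: FIRST(F) = { '(', ';', 'y' }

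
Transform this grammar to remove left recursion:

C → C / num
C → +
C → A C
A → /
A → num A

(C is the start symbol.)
C is directly left-recursive. The standard transformation for
  A → A α₁ | ... | A α_m | β₁ | ... | β_n
is
  A  → β₁ A' | ... | β_n A'
  A' → α₁ A' | ... | α_m A' | ε

C → + becomes C → + C'
C → A C becomes C → A C C'
C → C / num becomes C' → / num C'
Add C' → ε

Productions for other non-terminals are unchanged:
  A → /
  A → num A

Resulting grammar:
C → + C'
C → A C C'
C' → / num C'
C' → ε
A → /
A → num A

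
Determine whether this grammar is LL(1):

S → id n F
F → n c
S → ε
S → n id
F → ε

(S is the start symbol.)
Relevant sets:
  FOLLOW(S) = { $ }
  FOLLOW(F) = { $ }

For S:
  PREDICT(S → id n F) = { 'id' }
  PREDICT(S → ε) = { $ }
  PREDICT(S → n id) = { 'n' }
For F:
  PREDICT(F → n c) = { 'n' }
  PREDICT(F → ε) = { $ }

All predict sets are disjoint. The grammar IS LL(1).

Answer: Yes, the grammar is LL(1).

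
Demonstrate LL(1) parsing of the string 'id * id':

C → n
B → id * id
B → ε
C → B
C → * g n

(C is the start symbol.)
Stack is shown with the top on the left.

Stack      Input      Action
----------------------------
C $        id * id $  output C → B
B $        id * id $  output B → id * id
id * id $  id * id $  match 'id'
* id $     * id $     match '*'
id $       id $       match 'id'
$          $          accept

The string is accepted.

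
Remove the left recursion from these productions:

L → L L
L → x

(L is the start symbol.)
L is directly left-recursive. The standard transformation for
  A → A α₁ | ... | A α_m | β₁ | ... | β_n
is
  A  → β₁ A' | ... | β_n A'
  A' → α₁ A' | ... | α_m A' | ε

L → x becomes L → x L'
L → L L becomes L' → L L'
Add L' → ε

Resulting grammar:
L → x L'
L' → L L'
L' → ε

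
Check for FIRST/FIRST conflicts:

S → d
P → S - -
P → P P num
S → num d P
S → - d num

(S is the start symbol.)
A FIRST/FIRST conflict occurs when two productions N → α and N → β for the same non-terminal have FIRST(α) ∩ FIRST(β) ≠ ∅ (with ε ∈ FIRST of a nullable right-hand side, so two nullable alternatives also conflict).

FIRST sets of the non-terminals at (or reachable through a nullable prefix from) the front of some alternative:
  FIRST(S) = { '-', 'd', 'num' }
  FIRST(P) = { '-', 'd', 'num' }

Productions for S:
  S → d: FIRST = { 'd' }
  S → num d P: FIRST = { 'num' }
  S → - d num: FIRST = { '-' }
Productions for P:
  P → S - -: FIRST = { '-', 'd', 'num' }
  P → P P num: FIRST = { '-', 'd', 'num' }

Conflict for P: P → S - - and P → P P num
  Overlap: { '-', 'd', 'num' }

Answer: Yes. P → S '-' '-' / P → P P num on { '-', 'd', 'num' }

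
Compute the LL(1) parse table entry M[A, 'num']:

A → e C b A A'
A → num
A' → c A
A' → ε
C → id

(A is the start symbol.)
To find M[A, 'num'], we find productions for A where 'num' is in the predict set (PREDICT(N → α) = (FIRST(α) \ {ε}) ∪ (FOLLOW(N) if α ⇒* ε)).

A → e C b A A': PREDICT = { 'e' }
A → num: PREDICT = { 'num' }
  'num' is in predict set, so this production goes in M[A, 'num']

M[A, 'num'] = A → num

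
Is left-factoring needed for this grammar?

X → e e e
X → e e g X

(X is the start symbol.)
Yes, X has productions with common prefix 'e e'

Left-factoring is needed when two productions for the same non-terminal
share a common prefix on the right-hand side.

Productions for X:
  X → e e e
  X → e e g X

Found common prefix 'e e' in productions for X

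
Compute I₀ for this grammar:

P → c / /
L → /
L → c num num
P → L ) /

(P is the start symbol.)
First, augment the grammar with P' → P
I₀ = CLOSURE({ [P' → . P] }):
  [P' → . P] has the dot before P: add [P → . c / /], [P → . L ) /]
  [P → . L ) /] has the dot before L: add [L → . /], [L → . c num num]
No further items can be added.

I₀ = { [L → . /], [L → . c num num], [P → . L ) /], [P → . c / /], [P' → . P] }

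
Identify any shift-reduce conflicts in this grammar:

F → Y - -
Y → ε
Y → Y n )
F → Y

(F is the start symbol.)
Yes — I2: [F → Y .] vs [F → Y . - -]

A shift-reduce conflict occurs when an LR(0) state has both:
  - a complete (reduce) item [A → α .] (dot at the end), and
  - a shift item [B → β . c γ] (dot before a terminal).

Augment with F' → F and build the canonical LR(0) collection (I0 = CLOSURE({[F' → . F]}), then GOTO on every symbol after a dot until no new states appear). It has 7 states:
  I0: { [F → . Y - -], [F → . Y], [F' → . F], [Y → . Y n )], [Y → .] }  — reduce
  I1: { [F' → F .] }  — accept
  I2: { [F → Y . - -], [F → Y .], [Y → Y . n )] }  — shift, reduce
  I3: { [F → Y - . -] }  — shift
  I4: { [Y → Y n . )] }  — shift
  I5: { [Y → Y n ) .] }  — reduce
  I6: { [F → Y - - .] }  — reduce

I2 contains reduce item [F → Y .] and shift items [F → Y . - -], [Y → Y . n )] — shift-reduce conflict.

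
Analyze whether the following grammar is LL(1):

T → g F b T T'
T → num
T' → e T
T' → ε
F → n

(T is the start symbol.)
No. Predict set conflict for T': { 'e' }

A grammar is LL(1) if for each non-terminal N with multiple productions, the predict sets of those productions are pairwise disjoint, where PREDICT(N → α) = (FIRST(α) \ {ε}) ∪ (FOLLOW(N) if α ⇒* ε).

Relevant sets:
  FOLLOW(T') = { $, 'e' }

For T:
  PREDICT(T → g F b T T') = { 'g' }
  PREDICT(T → num) = { 'num' }
For T':
  PREDICT(T' → e T) = { 'e' }
  PREDICT(T' → ε) = { $, 'e' }
F has a single production, so nothing to check there.

Conflict found: Predict set conflict for T': { 'e' }
The grammar is NOT LL(1).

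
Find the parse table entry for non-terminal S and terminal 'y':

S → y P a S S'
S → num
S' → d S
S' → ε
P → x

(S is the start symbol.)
To find M[S, 'y'], we find productions for S where 'y' is in the predict set (PREDICT(N → α) = (FIRST(α) \ {ε}) ∪ (FOLLOW(N) if α ⇒* ε)).

S → y P a S S': PREDICT = { 'y' }
  'y' is in predict set, so this production goes in M[S, 'y']
S → num: PREDICT = { 'num' }

M[S, 'y'] = S → y P a S S'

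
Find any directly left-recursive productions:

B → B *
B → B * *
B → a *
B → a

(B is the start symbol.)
B → B *: LEFT RECURSIVE (starts with B)
B → B * *: LEFT RECURSIVE (starts with B)
B → a *: starts with a
B → a: starts with a

The grammar has direct left recursion on: B.

Answer: Yes, B is left-recursive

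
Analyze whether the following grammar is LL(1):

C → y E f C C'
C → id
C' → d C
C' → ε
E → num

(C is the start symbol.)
Relevant sets:
  FOLLOW(C') = { $, 'd' }

For C:
  PREDICT(C → y E f C C') = { 'y' }
  PREDICT(C → id) = { 'id' }
For C':
  PREDICT(C' → d C) = { 'd' }
  PREDICT(C' → ε) = { $, 'd' }
E has a single production, so nothing to check there.

Conflict found: Predict set conflict for C': { 'd' }
The grammar is NOT LL(1).

Answer: No. Predict set conflict for C': { 'd' }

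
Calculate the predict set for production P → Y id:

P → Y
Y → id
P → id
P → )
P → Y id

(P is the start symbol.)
PREDICT(P → Y id) = (FIRST(RHS) \ {ε}) ∪ (FOLLOW(P) if ε ∈ FIRST(RHS), i.e. RHS ⇒* ε)
FIRST(Y) = { 'id' }
FIRST(Y id) = { 'id' }
ε ∉ FIRST(Y id), so FOLLOW(P) is not added.
PREDICT(P → Y id) = { 'id' }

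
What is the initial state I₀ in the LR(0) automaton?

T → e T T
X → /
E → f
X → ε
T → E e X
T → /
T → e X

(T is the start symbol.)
First, augment the grammar with T' → T
I₀ = CLOSURE({ [T' → . T] }):
  [T' → . T] has the dot before T: add [T → . e T T], [T → . E e X], [T → . /], [T → . e X]
  [T → . E e X] has the dot before E: add [E → . f]
No further items can be added.

I₀ = { [E → . f], [T → . /], [T → . E e X], [T → . e T T], [T → . e X], [T' → . T] }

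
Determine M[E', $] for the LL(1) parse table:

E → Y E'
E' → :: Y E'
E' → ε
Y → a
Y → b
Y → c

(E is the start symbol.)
E' → ε

To find M[E', $], we find productions for E' where $ is in the predict set (PREDICT(N → α) = (FIRST(α) \ {ε}) ∪ (FOLLOW(N) if α ⇒* ε)).

Relevant sets:
  FOLLOW(E') = { $ }

E' → :: Y E': PREDICT = { '::' }
E' → ε: PREDICT = { $ }
  $ is in predict set, so this production goes in M[E', $]

M[E', $] = E' → ε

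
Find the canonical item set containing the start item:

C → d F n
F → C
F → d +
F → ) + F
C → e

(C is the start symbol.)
First, augment the grammar with C' → C
I₀ = CLOSURE({ [C' → . C] }):
  [C' → . C] has the dot before C: add [C → . d F n], [C → . e]
No further items can be added.

I₀ = { [C → . d F n], [C → . e], [C' → . C] }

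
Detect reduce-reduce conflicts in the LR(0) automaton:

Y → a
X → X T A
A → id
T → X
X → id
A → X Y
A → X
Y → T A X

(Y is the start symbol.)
Yes — I9: [A → id .] vs [X → id .]

A reduce-reduce conflict occurs when an LR(0) state has two complete items [A → α .] and [B → β .] — both call for a reduction, and with no lookahead the parser cannot choose between them.

Augment with Y' → Y and build the canonical LR(0) collection (I0 = CLOSURE({[Y' → . Y]}), then GOTO on every symbol after a dot until no new states appear). It has 15 states:
  I0: { [T → . X], [X → . X T A], [X → . id], [Y → . T A X], [Y → . a], [Y' → . Y] }  — shift
  I1: { [A → . X Y], [A → . X], [A → . id], [X → . X T A], [X → . id], [Y → T . A X] }  — shift
  I2: { [T → . X], [T → X .], [X → . X T A], [X → . id], [X → X . T A] }  — shift, reduce
  I3: { [Y' → Y .] }  — accept
  I4: { [Y → a .] }  — reduce
  I5: { [X → id .] }  — reduce
  I6: { [A → . X Y], [A → . X], [A → . id], [X → . X T A], [X → . id], [X → X T . A] }  — shift
  I7: { [X → X T A .] }  — reduce
  I8: { [A → X . Y], [A → X .], [T → . X], [X → . X T A], [X → . id], [X → X . T A], [Y → . T A X], [Y → . a] }  — shift, reduce
  I9: { [A → id .], [X → id .] }  — 2 reduces
  I10: { [A → . X Y], [A → . X], [A → . id], [X → . X T A], [X → . id], [X → X T . A], [Y → T . A X] }  — shift
  I11: { [A → X Y .] }  — reduce
  I12: { [X → . X T A], [X → . id], [X → X T A .], [Y → T A . X] }  — shift, reduce
  I13: { [T → . X], [X → . X T A], [X → . id], [X → X . T A], [Y → T A X .] }  — shift, reduce
  I14: { [X → . X T A], [X → . id], [Y → T A . X] }  — shift

I9 contains complete items [A → id .], [X → id .] — reduce-reduce conflict.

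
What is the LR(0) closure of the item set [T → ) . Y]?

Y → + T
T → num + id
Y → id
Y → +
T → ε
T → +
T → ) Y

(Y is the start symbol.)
To compute CLOSURE, for each item [A → α.Bβ] where B is a non-terminal, add [B → .γ] for all productions B → γ; repeat for the newly added items until nothing changes.

Start with: [T → ) . Y]
  [T → ) . Y] has the dot before Y: add [Y → . + T], [Y → . id], [Y → . +]
No further items can be added.

CLOSURE = { [T → ) . Y], [Y → . + T], [Y → . +], [Y → . id] }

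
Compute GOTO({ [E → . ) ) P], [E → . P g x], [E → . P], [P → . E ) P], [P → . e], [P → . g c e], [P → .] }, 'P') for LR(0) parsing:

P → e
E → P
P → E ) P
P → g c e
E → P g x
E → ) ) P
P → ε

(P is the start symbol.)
{ [E → P . g x], [E → P .] }

GOTO(I, 'P') = CLOSURE({ [A → αX.β] : [A → α.Xβ] ∈ I, X = 'P' })

Items with dot before 'P', with the dot advanced:
  [E → . P] → [E → P .]
  [E → . P g x] → [E → P . g x]
Closure adds nothing (no advanced item has the dot before a non-terminal).

GOTO = { [E → P . g x], [E → P .] }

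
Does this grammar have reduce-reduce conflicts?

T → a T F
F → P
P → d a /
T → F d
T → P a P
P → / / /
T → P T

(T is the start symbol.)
Yes — I14: [F → P .] vs [T → P a P .]

Augment with T' → T and build the canonical LR(0) collection (I0 = CLOSURE({[T' → . T]}), then GOTO on every symbol after a dot until no new states appear). It has 18 states:
  I0: { [F → . P], [P → . / / /], [P → . d a /], [T → . F d], [T → . P T], [T → . P a P], [T → . a T F], [T' → . T] }  — shift
  I1: { [P → / . / /] }  — shift
  I2: { [T → F . d] }  — shift
  I3: { [F → . P], [F → P .], [P → . / / /], [P → . d a /], [T → . F d], [T → . P T], [T → . P a P], [T → . a T F], [T → P . T], [T → P . a P] }  — shift, reduce
  I4: { [T' → T .] }  — accept
  I5: { [F → . P], [P → . / / /], [P → . d a /], [T → . F d], [T → . P T], [T → . P a P], [T → . a T F], [T → a . T F] }  — shift
  I6: { [P → d . a /] }  — shift
  I7: { [P → d a . /] }  — shift
  I8: { [P → d a / .] }  — reduce
  I9: { [F → . P], [P → . / / /], [P → . d a /], [T → a T . F] }  — shift
  I10: { [T → a T F .] }  — reduce
  I11: { [F → P .] }  — reduce
  I12: { [T → P T .] }  — reduce
  I13: { [F → . P], [P → . / / /], [P → . d a /], [T → . F d], [T → . P T], [T → . P a P], [T → . a T F], [T → P a . P], [T → a . T F] }  — shift
  I14: { [F → . P], [F → P .], [P → . / / /], [P → . d a /], [T → . F d], [T → . P T], [T → . P a P], [T → . a T F], [T → P . T], [T → P . a P], [T → P a P .] }  — shift, 2 reduces
  I15: { [T → F d .] }  — reduce
  I16: { [P → / / . /] }  — shift
  I17: { [P → / / / .] }  — reduce

I14 contains complete items [F → P .], [T → P a P .] — reduce-reduce conflict.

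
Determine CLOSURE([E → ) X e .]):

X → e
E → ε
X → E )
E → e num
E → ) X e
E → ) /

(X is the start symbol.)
{ [E → ) X e .] }

Start with: [E → ) X e .]
The dot is at the end, so nothing is added.

CLOSURE = { [E → ) X e .] }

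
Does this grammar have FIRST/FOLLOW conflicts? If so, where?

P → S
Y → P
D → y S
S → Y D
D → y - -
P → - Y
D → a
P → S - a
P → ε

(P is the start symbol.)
Yes. P → S with FOLLOW(P) on { 'a', 'y' }; P → S '-' a with FOLLOW(P) on { 'a', 'y' }

Nullable non-terminals: P, Y.
FIRST sets used below: FIRST(S) = { '-', 'a', 'y' }

P: nullable alternative(s) P → ε; FOLLOW(P) = { $, 'a', 'y' }
  P → S: FIRST \ {ε} = { '-', 'a', 'y' } — overlaps FOLLOW(P) on { 'a', 'y' }: CONFLICT
  P → - Y: FIRST \ {ε} = { '-' } — disjoint from FOLLOW(P)
  P → S - a: FIRST \ {ε} = { '-', 'a', 'y' } — overlaps FOLLOW(P) on { 'a', 'y' }: CONFLICT
  P → ε: FIRST \ {ε} = { } — this is the only nullable alternative, skip
Y has a nullable alternative but only one production, so nothing to check.

D, S have no nullable alternative, so no FIRST/FOLLOW check is needed there.

So the grammar has 2 FIRST/FOLLOW conflicts (marked CONFLICT above).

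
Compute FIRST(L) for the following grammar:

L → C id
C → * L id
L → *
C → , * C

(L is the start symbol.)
{ '*', ',' }

To compute FIRST(L), examine every production with L on the left-hand side, reading each right-hand side left to right until a non-nullable symbol is reached.

FIRST sets of the other non-terminals involved (by the same procedure, iterated to a fixed point):
  FIRST(C) = { '*', ',' }

From L → C id:
  - C is a non-terminal: add FIRST(C) \ {ε} = { '*', ',' }
    C is not nullable, so stop
From L → *:
  - '*' is a terminal: add '*' and stop

Collecting: FIRST(L) = { '*', ',' }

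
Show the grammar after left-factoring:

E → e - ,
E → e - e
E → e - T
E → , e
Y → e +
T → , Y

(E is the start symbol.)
E → e - E'
E' → ,
E' → e
E' → T
E → , e
Y → e +
T → , Y

Left-factoring transforms A → αβ₁ | αβ₂ into A → αA' and A' → β₁ | β₂
(α is the longest common prefix among the alternatives). Repeat until
no nonterminal has two alternatives with a common prefix.

Round 1: E has alternatives sharing prefix 'e -'. Introduce E': E → e - E'
  Add: E' → ,
  Add: E' → e
  Add: E' → T

No remaining common prefixes — done.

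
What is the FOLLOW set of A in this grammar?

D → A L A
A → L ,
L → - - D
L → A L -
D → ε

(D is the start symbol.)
To compute FOLLOW(A), find every occurrence of A on a right-hand side N → α A β: add FIRST(β) \ {ε}, and if β is empty or nullable also add FOLLOW(N). Iterate to a fixed point.

In D → A L A: A is followed by L A, add FIRST(L A) \ {ε} = { '-' }
In D → A L A: A is at the end, add FOLLOW(D)
In L → A L -: A is followed by L '-', add FIRST(L '-') \ {ε} = { '-' }

The FOLLOW sets referred to above (computed the same way, to a fixed point):
  FOLLOW(D) = { $, ',', '-' }

Taking the union: FOLLOW(A) = { $, ',', '-' }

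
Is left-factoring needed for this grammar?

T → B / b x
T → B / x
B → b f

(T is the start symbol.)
Left-factoring is needed when two productions for the same non-terminal
share a common prefix on the right-hand side.

Productions for T:
  T → B / b x
  T → B / x

Found common prefix 'B /' in productions for T

Answer: Yes, T has productions with common prefix 'B /'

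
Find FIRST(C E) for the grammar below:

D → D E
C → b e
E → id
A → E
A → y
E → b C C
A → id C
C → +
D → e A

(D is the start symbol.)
{ '+', 'b' }

FIRST sets of the non-terminals involved (from the grammar, by fixed-point iteration):
  FIRST(C) = { '+', 'b' }

To compute FIRST(C E), process the symbols left to right:
Symbol C is a non-terminal. Add FIRST(C) \ {ε} = { '+', 'b' }
C is not nullable (ε ∉ FIRST(C)), so stop here.
FIRST(C E) = { '+', 'b' }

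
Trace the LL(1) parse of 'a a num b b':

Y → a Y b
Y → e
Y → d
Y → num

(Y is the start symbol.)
LL(1) parsing maintains a stack (initially the start symbol over $) and the input. At each step: if the stack top is a terminal, match it against the current input token; if it is a non-terminal N, replace it with the RHS of M[N, lookahead] (the unique production whose predict set contains the lookahead).

Stack is shown with the top on the left.

Stack      Input          Action
--------------------------------
Y $        a a num b b $  output Y → a Y b
a Y b $    a a num b b $  match 'a'
Y b $      a num b b $    output Y → a Y b
a Y b b $  a num b b $    match 'a'
Y b b $    num b b $      output Y → num
num b b $  num b b $      match 'num'
b b $      b b $          match 'b'
b $        b $            match 'b'
$          $              accept

The string is accepted.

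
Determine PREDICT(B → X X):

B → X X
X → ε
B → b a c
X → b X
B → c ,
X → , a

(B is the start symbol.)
PREDICT(B → X X) = (FIRST(RHS) \ {ε}) ∪ (FOLLOW(B) if ε ∈ FIRST(RHS), i.e. RHS ⇒* ε)
FIRST(X) = { ',', 'b', ε }
FIRST(X X) = { ',', 'b', ε }
ε ∈ FIRST(X X) (the right-hand side is nullable), so add FOLLOW(B) = { $ }
PREDICT(B → X X) = { $, ',', 'b' }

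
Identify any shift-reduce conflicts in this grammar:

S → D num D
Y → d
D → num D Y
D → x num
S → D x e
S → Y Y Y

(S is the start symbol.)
A shift-reduce conflict occurs when an LR(0) state has both:
  - a complete (reduce) item [A → α .] (dot at the end), and
  - a shift item [B → β . c γ] (dot before a terminal).

Augment with S' → S and build the canonical LR(0) collection (I0 = CLOSURE({[S' → . S]}), then GOTO on every symbol after a dot until no new states appear). It has 16 states:
  I0: { [D → . num D Y], [D → . x num], [S → . D num D], [S → . D x e], [S → . Y Y Y], [S' → . S], [Y → . d] }  — shift
  I1: { [S → D . num D], [S → D . x e] }  — shift
  I2: { [S' → S .] }  — accept
  I3: { [S → Y . Y Y], [Y → . d] }  — shift
  I4: { [Y → d .] }  — reduce
  I5: { [D → . num D Y], [D → . x num], [D → num . D Y] }  — shift
  I6: { [D → x . num] }  — shift
  I7: { [D → x num .] }  — reduce
  I8: { [D → num D . Y], [Y → . d] }  — shift
  I9: { [D → num D Y .] }  — reduce
  I10: { [S → Y Y . Y], [Y → . d] }  — shift
  I11: { [S → Y Y Y .] }  — reduce
  I12: { [D → . num D Y], [D → . x num], [S → D num . D] }  — shift
  I13: { [S → D x . e] }  — shift
  I14: { [S → D x e .] }  — reduce
  I15: { [S → D num D .] }  — reduce

No state contains both a complete item and a shift item.

Answer: No shift-reduce conflicts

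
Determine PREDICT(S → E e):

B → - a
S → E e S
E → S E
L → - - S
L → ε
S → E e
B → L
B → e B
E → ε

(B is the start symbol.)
PREDICT(S → E e) = (FIRST(RHS) \ {ε}) ∪ (FOLLOW(S) if ε ∈ FIRST(RHS), i.e. RHS ⇒* ε)
FIRST(E) = { 'e', ε }
FIRST(E e) = { 'e' }
ε ∉ FIRST(E e), so FOLLOW(S) is not added.
PREDICT(S → E e) = { 'e' }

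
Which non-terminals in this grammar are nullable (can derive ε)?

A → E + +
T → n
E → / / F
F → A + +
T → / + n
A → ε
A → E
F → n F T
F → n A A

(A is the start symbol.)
{ 'A' }

A non-terminal is nullable if it can derive ε (the empty string): either it has an ε-production, or it has a production whose right-hand side consists entirely of nullable non-terminals.

ε-productions: A → ε
So A is immediately nullable.
No further non-terminal can be added: every production for the remaining non-terminals contains a terminal or a non-nullable non-terminal.
Nullable = { 'A' }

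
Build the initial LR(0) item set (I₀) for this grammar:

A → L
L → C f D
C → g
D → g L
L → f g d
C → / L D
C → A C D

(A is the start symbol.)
First, augment the grammar with A' → A
I₀ = CLOSURE({ [A' → . A] }):
  [A' → . A] has the dot before A: add [A → . L]
  [A → . L] has the dot before L: add [L → . C f D], [L → . f g d]
  [L → . C f D] has the dot before C: add [C → . g], [C → . / L D], [C → . A C D]
No further items can be added.

I₀ = { [A → . L], [A' → . A], [C → . / L D], [C → . A C D], [C → . g], [L → . C f D], [L → . f g d] }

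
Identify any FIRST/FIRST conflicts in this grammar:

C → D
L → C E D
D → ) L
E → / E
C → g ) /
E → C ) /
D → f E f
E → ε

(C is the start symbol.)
A FIRST/FIRST conflict occurs when two productions N → α and N → β for the same non-terminal have FIRST(α) ∩ FIRST(β) ≠ ∅ (with ε ∈ FIRST of a nullable right-hand side, so two nullable alternatives also conflict).

FIRST sets of the non-terminals at (or reachable through a nullable prefix from) the front of some alternative:
  FIRST(D) = { ')', 'f' }
  FIRST(C) = { ')', 'f', 'g' }

Productions for C:
  C → D: FIRST = { ')', 'f' }
  C → g ) /: FIRST = { 'g' }
Productions for D:
  D → ) L: FIRST = { ')' }
  D → f E f: FIRST = { 'f' }
Productions for E:
  E → / E: FIRST = { '/' }
  E → C ) /: FIRST = { ')', 'f', 'g' }
  E → ε: FIRST = { ε }
L has only one production, so no FIRST/FIRST conflict is possible there.

All alternatives of each non-terminal have pairwise disjoint FIRST sets.

Answer: No FIRST/FIRST conflicts.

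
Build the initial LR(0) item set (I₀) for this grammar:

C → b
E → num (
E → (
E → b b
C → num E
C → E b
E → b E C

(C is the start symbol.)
First, augment the grammar with C' → C
I₀ = CLOSURE({ [C' → . C] }):
  [C' → . C] has the dot before C: add [C → . b], [C → . num E], [C → . E b]
  [C → . E b] has the dot before E: add [E → . num (], [E → . (], [E → . b b], [E → . b E C]
No further items can be added.

I₀ = { [C → . E b], [C → . b], [C → . num E], [C' → . C], [E → . (], [E → . b E C], [E → . b b], [E → . num (] }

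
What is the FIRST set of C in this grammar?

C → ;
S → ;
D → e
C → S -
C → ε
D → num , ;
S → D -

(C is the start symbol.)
{ ';', 'e', 'num', ε }

To compute FIRST(C), examine every production with C on the left-hand side, reading each right-hand side left to right until a non-nullable symbol is reached.

FIRST sets of the other non-terminals involved (by the same procedure, iterated to a fixed point):
  FIRST(S) = { ';', 'e', 'num' }

From C → ;:
  - ';' is a terminal: add ';' and stop
From C → S -:
  - S is a non-terminal: add FIRST(S) \ {ε} = { ';', 'e', 'num' }
    S is not nullable, so stop
From C → ε:
  - ε-production, so ε ∈ FIRST(C)

Collecting: FIRST(C) = { ';', 'e', 'num', ε }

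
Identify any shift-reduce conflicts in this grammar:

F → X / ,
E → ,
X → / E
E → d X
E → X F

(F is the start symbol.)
A shift-reduce conflict occurs when an LR(0) state has both:
  - a complete (reduce) item [A → α .] (dot at the end), and
  - a shift item [B → β . c γ] (dot before a terminal).

Augment with F' → F and build the canonical LR(0) collection (I0 = CLOSURE({[F' → . F]}), then GOTO on every symbol after a dot until no new states appear). It has 12 states:
  I0: { [F → . X / ,], [F' → . F], [X → . / E] }  — shift
  I1: { [E → . ,], [E → . X F], [E → . d X], [X → . / E], [X → / . E] }  — shift
  I2: { [F' → F .] }  — accept
  I3: { [F → X . / ,] }  — shift
  I4: { [F → X / . ,] }  — shift
  I5: { [F → X / , .] }  — reduce
  I6: { [E → , .] }  — reduce
  I7: { [X → / E .] }  — reduce
  I8: { [E → X . F], [F → . X / ,], [X → . / E] }  — shift
  I9: { [E → d . X], [X → . / E] }  — shift
  I10: { [E → d X .] }  — reduce
  I11: { [E → X F .] }  — reduce

No state contains both a complete item and a shift item.

Answer: No shift-reduce conflicts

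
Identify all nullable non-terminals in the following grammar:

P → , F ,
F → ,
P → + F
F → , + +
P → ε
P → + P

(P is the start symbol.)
{ 'P' }

A non-terminal is nullable if it can derive ε (the empty string): either it has an ε-production, or it has a production whose right-hand side consists entirely of nullable non-terminals.

ε-productions: P → ε
So P is immediately nullable.
No further non-terminal can be added: every production for the remaining non-terminals contains a terminal or a non-nullable non-terminal.
Nullable = { 'P' }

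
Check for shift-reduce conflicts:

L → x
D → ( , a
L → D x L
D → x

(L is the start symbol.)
A shift-reduce conflict occurs when an LR(0) state has both:
  - a complete (reduce) item [A → α .] (dot at the end), and
  - a shift item [B → β . c γ] (dot before a terminal).

Augment with L' → L and build the canonical LR(0) collection (I0 = CLOSURE({[L' → . L]}), then GOTO on every symbol after a dot until no new states appear). It has 9 states:
  I0: { [D → . ( , a], [D → . x], [L → . D x L], [L → . x], [L' → . L] }  — shift
  I1: { [D → ( . , a] }  — shift
  I2: { [L → D . x L] }  — shift
  I3: { [L' → L .] }  — accept
  I4: { [D → x .], [L → x .] }  — 2 reduces
  I5: { [D → . ( , a], [D → . x], [L → . D x L], [L → . x], [L → D x . L] }  — shift
  I6: { [L → D x L .] }  — reduce
  I7: { [D → ( , . a] }  — shift
  I8: { [D → ( , a .] }  — reduce

No state contains both a complete item and a shift item.

Answer: No shift-reduce conflicts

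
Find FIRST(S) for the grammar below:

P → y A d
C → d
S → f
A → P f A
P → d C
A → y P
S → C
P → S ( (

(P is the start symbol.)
To compute FIRST(S), examine every production with S on the left-hand side, reading each right-hand side left to right until a non-nullable symbol is reached.

FIRST sets of the other non-terminals involved (by the same procedure, iterated to a fixed point):
  FIRST(C) = { 'd' }

From S → f:
  - f is a terminal: add 'f' and stop
From S → C:
  - C is a non-terminal: add FIRST(C) \ {ε} = { 'd' }
    C is not nullable, so stop

Collecting: FIRST(S) = { 'd', 'f' }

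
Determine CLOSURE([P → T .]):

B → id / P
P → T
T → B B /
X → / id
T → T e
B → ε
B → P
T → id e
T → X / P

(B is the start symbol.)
To compute CLOSURE, for each item [A → α.Bβ] where B is a non-terminal, add [B → .γ] for all productions B → γ; repeat for the newly added items until nothing changes.

Start with: [P → T .]
The dot is at the end, so nothing is added.

CLOSURE = { [P → T .] }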